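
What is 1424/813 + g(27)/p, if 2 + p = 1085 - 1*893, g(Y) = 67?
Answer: 325031/154470 ≈ 2.1042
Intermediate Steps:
p = 190 (p = -2 + (1085 - 1*893) = -2 + (1085 - 893) = -2 + 192 = 190)
1424/813 + g(27)/p = 1424/813 + 67/190 = 325031/154470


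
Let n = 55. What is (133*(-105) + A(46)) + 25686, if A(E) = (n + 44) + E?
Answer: 11866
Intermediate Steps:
A(E) = 99 + E (A(E) = (55 + 44) + E = 99 + E)
(133*(-105) + A(46)) + 25686 = (133*(-105) + (99 + 46)) + 25686 = (-13965 + 145) + 25686 = -13820 + 25686 = 11866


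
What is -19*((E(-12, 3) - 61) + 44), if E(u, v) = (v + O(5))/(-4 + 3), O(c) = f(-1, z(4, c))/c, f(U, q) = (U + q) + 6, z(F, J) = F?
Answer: 2071/5 ≈ 414.20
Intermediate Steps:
f(U, q) = 6 + U + q
O(c) = 9/c (O(c) = (6 - 1 + 4)/c = 9/c)
E(u, v) = -9/5 - v (E(u, v) = (v + 9/5)/(-4 + 3) = (v + 9*(1/5))/(-1) = (v + 9/5)*(-1) = (9/5 + v)*(-1) = -9/5 - v)
-19*((E(-12, 3) - 61) + 44) = -19*(((-9/5 - 1*3) - 61) + 44) = -19*(((-9/5 - 3) - 61) + 44) = -19*((-24/5 - 61) + 44) = -19*(-329/5 + 44) = -19*(-109/5) = 2071/5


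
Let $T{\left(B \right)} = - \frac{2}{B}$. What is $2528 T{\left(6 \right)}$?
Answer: $- \frac{2528}{3} \approx -842.67$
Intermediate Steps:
$2528 T{\left(6 \right)} = 2528 \left(- \frac{2}{6}\right) = 2528 \left(\left(-2\right) \frac{1}{6}\right) = 2528 \left(- \frac{1}{3}\right) = - \frac{2528}{3}$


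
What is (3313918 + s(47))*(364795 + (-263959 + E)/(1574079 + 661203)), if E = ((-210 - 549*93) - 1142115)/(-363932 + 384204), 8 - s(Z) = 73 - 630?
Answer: 27394504854666798256175/22656818352 ≈ 1.2091e+12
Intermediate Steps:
s(Z) = 565 (s(Z) = 8 - (73 - 630) = 8 - 1*(-557) = 8 + 557 = 565)
E = -596691/10136 (E = ((-210 - 51057) - 1142115)/20272 = (-51267 - 1142115)*(1/20272) = -1193382*1/20272 = -596691/10136 ≈ -58.868)
(3313918 + s(47))*(364795 + (-263959 + E)/(1574079 + 661203)) = (3313918 + 565)*(364795 + (-263959 - 596691/10136)/(1574079 + 661203)) = 3314483*(364795 - 2676085115/10136/2235282) = 3314483*(364795 - 2676085115/10136*1/2235282) = 3314483*(364795 - 2676085115/22656818352) = 3314483*(8265091374632725/22656818352) = 27394504854666798256175/22656818352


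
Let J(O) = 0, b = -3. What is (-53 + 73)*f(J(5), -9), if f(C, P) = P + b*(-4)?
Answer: 60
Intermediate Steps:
f(C, P) = 12 + P (f(C, P) = P - 3*(-4) = P + 12 = 12 + P)
(-53 + 73)*f(J(5), -9) = (-53 + 73)*(12 - 9) = 20*3 = 60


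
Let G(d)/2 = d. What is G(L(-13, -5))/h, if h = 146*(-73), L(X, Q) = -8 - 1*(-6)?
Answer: 2/5329 ≈ 0.00037530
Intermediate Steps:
L(X, Q) = -2 (L(X, Q) = -8 + 6 = -2)
G(d) = 2*d
h = -10658
G(L(-13, -5))/h = (2*(-2))/(-10658) = -4*(-1/10658) = 2/5329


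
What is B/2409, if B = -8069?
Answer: -8069/2409 ≈ -3.3495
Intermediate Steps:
B/2409 = -8069/2409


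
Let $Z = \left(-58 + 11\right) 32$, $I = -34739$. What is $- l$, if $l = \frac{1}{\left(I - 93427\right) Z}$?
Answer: $- \frac{1}{192761664} \approx -5.1878 \cdot 10^{-9}$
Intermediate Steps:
$Z = -1504$ ($Z = \left(-47\right) 32 = -1504$)
$l = \frac{1}{192761664}$ ($l = \frac{1}{\left(-34739 - 93427\right) \left(-1504\right)} = \frac{1}{-128166} \left(- \frac{1}{1504}\right) = \left(- \frac{1}{128166}\right) \left(- \frac{1}{1504}\right) = \frac{1}{192761664} \approx 5.1878 \cdot 10^{-9}$)
$- l = \left(-1\right) \frac{1}{192761664} = - \frac{1}{192761664}$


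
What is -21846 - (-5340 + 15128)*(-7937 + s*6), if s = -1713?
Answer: 178266574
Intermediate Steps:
-21846 - (-5340 + 15128)*(-7937 + s*6) = -21846 - (-5340 + 15128)*(-7937 - 1713*6) = -21846 - 9788*(-7937 - 10278) = -21846 - 9788*(-18215) = -21846 - 1*(-178288420) = -21846 + 178288420 = 178266574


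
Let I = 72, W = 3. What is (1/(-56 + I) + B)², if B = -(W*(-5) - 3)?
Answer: 83521/256 ≈ 326.25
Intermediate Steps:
B = 18 (B = -(3*(-5) - 3) = -(-15 - 3) = -1*(-18) = 18)
(1/(-56 + I) + B)² = (1/(-56 + 72) + 18)² = (1/16 + 18)² = (289/16)² = 83521/256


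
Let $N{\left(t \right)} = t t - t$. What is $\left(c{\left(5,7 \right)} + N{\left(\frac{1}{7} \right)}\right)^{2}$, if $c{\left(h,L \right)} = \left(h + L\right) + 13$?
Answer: $\frac{1485961}{2401} \approx 618.89$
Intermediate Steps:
$c{\left(h,L \right)} = 13 + L + h$ ($c{\left(h,L \right)} = \left(L + h\right) + 13 = 13 + L + h$)
$N{\left(t \right)} = t^{2} - t$
$\left(c{\left(5,7 \right)} + N{\left(\frac{1}{7} \right)}\right)^{2} = \left(\left(13 + 7 + 5\right) + \frac{-1 + \frac{1}{7}}{7}\right)^{2} = \left(25 + \frac{-1 + \frac{1}{7}}{7}\right)^{2} = \left(25 + \frac{1}{7} \left(- \frac{6}{7}\right)\right)^{2} = \left(25 - \frac{6}{49}\right)^{2} = \left(\frac{1219}{49}\right)^{2} = \frac{1485961}{2401}$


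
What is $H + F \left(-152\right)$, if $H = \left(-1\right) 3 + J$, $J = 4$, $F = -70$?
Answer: $10641$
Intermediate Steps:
$H = 1$ ($H = \left(-1\right) 3 + 4 = -3 + 4 = 1$)
$H + F \left(-152\right) = 1 - -10640 = 1 + 10640 = 10641$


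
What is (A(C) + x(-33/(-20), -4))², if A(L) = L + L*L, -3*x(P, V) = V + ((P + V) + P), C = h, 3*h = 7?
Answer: 707281/8100 ≈ 87.319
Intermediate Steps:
h = 7/3 (h = (⅓)*7 = 7/3 ≈ 2.3333)
C = 7/3 ≈ 2.3333
x(P, V) = -2*P/3 - 2*V/3 (x(P, V) = -(V + ((P + V) + P))/3 = -(V + (V + 2*P))/3 = -(2*P + 2*V)/3 = -2*P/3 - 2*V/3)
A(L) = L + L²
(A(C) + x(-33/(-20), -4))² = (7*(1 + 7/3)/3 + (-(-22)/(-20) - ⅔*(-4)))² = ((7/3)*(10/3) + (-(-22)*(-1)/20 + 8/3))² = (70/9 + (-⅔*33/20 + 8/3))² = (70/9 + (-11/10 + 8/3))² = (70/9 + 47/30)² = (841/90)² = 707281/8100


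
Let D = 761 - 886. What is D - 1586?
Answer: -1711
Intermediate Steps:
D = -125
D - 1586 = -125 - 1586 = -1711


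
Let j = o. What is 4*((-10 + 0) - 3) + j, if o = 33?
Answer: -19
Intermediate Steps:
j = 33
4*((-10 + 0) - 3) + j = 4*((-10 + 0) - 3) + 33 = 4*(-10 - 3) + 33 = 4*(-13) + 33 = -52 + 33 = -19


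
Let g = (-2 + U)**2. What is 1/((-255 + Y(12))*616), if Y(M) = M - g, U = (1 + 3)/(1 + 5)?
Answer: -9/1357048 ≈ -6.6320e-6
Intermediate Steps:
U = 2/3 (U = 4/6 = 4*(1/6) = 2/3 ≈ 0.66667)
g = 16/9 (g = (-2 + 2/3)**2 = (-4/3)**2 = 16/9 ≈ 1.7778)
Y(M) = -16/9 + M (Y(M) = M - 1*16/9 = M - 16/9 = -16/9 + M)
1/((-255 + Y(12))*616) = 1/((-255 + (-16/9 + 12))*616) = (1/616)/(-255 + 92/9) = (1/616)/(-2203/9) = -9/2203*1/616 = -9/1357048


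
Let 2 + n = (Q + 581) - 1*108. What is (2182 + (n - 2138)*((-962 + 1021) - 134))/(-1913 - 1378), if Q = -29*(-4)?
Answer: -118507/3291 ≈ -36.009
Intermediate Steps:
Q = 116
n = 587 (n = -2 + ((116 + 581) - 1*108) = -2 + (697 - 108) = -2 + 589 = 587)
(2182 + (n - 2138)*((-962 + 1021) - 134))/(-1913 - 1378) = (2182 + (587 - 2138)*((-962 + 1021) - 134))/(-1913 - 1378) = (2182 - 1551*(59 - 134))/(-3291) = (2182 - 1551*(-75))*(-1/3291) = (2182 + 116325)*(-1/3291) = 118507*(-1/3291) = -118507/3291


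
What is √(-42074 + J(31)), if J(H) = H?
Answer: I*√42043 ≈ 205.04*I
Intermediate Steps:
√(-42074 + J(31)) = √(-42074 + 31) = √(-42043) = I*√42043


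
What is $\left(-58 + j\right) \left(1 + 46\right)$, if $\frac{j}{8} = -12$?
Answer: $-7238$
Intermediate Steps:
$j = -96$ ($j = 8 \left(-12\right) = -96$)
$\left(-58 + j\right) \left(1 + 46\right) = \left(-58 - 96\right) \left(1 + 46\right) = \left(-154\right) 47 = -7238$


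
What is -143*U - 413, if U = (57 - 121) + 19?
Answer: 6022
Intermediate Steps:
U = -45 (U = -64 + 19 = -45)
-143*U - 413 = -143*(-45) - 413 = 6435 - 413 = 6022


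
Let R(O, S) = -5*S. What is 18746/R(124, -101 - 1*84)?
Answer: 18746/925 ≈ 20.266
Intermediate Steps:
18746/R(124, -101 - 1*84) = 18746/((-5*(-101 - 1*84))) = 18746/((-5*(-101 - 84))) = 18746/((-5*(-185))) = 18746/925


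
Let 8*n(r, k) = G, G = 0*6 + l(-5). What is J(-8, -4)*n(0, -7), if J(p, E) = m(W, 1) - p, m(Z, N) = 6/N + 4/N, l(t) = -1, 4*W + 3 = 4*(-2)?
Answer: -9/4 ≈ -2.2500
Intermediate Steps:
W = -11/4 (W = -¾ + (4*(-2))/4 = -¾ + (¼)*(-8) = -¾ - 2 = -11/4 ≈ -2.7500)
m(Z, N) = 10/N
G = -1 (G = 0*6 - 1 = 0 - 1 = -1)
J(p, E) = 10 - p (J(p, E) = 10/1 - p = 10*1 - p = 10 - p)
n(r, k) = -⅛ (n(r, k) = (⅛)*(-1) = -⅛)
J(-8, -4)*n(0, -7) = (10 - 1*(-8))*(-⅛) = (10 + 8)*(-⅛) = 18*(-⅛) = -9/4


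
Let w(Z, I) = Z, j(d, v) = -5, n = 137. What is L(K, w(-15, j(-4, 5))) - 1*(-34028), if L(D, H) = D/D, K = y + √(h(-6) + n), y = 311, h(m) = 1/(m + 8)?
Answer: 34029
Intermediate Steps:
h(m) = 1/(8 + m)
K = 311 + 5*√22/2 (K = 311 + √(1/(8 - 6) + 137) = 311 + √(1/2 + 137) = 311 + √(½ + 137) = 311 + √(275/2) = 311 + 5*√22/2 ≈ 322.73)
L(D, H) = 1
L(K, w(-15, j(-4, 5))) - 1*(-34028) = 1 - 1*(-34028) = 1 + 34028 = 34029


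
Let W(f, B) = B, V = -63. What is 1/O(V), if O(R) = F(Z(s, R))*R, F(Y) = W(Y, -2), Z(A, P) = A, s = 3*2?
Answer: 1/126 ≈ 0.0079365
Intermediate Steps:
s = 6
F(Y) = -2
O(R) = -2*R
1/O(V) = 1/(-2*(-63)) = 1/126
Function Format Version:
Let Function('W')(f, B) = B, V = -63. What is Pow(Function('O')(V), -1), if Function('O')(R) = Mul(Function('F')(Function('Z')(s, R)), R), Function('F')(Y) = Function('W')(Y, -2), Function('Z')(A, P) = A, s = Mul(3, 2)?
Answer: Rational(1, 126) ≈ 0.0079365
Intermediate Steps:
s = 6
Function('F')(Y) = -2
Function('O')(R) = Mul(-2, R)
Pow(Function('O')(V), -1) = Pow(Mul(-2, -63), -1) = Pow(126, -1) = Rational(1, 126)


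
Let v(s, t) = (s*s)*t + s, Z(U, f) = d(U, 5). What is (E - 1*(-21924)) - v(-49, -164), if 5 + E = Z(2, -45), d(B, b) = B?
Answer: 415734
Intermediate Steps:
Z(U, f) = U
E = -3 (E = -5 + 2 = -3)
v(s, t) = s + t*s**2 (v(s, t) = s**2*t + s = t*s**2 + s = s + t*s**2)
(E - 1*(-21924)) - v(-49, -164) = (-3 - 1*(-21924)) - (-49)*(1 - 49*(-164)) = (-3 + 21924) - (-49)*(1 + 8036) = 21921 - (-49)*8037 = 21921 - 1*(-393813) = 21921 + 393813 = 415734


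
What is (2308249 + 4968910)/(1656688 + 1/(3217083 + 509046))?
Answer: 27115633187511/6173033200753 ≈ 4.3926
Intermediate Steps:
(2308249 + 4968910)/(1656688 + 1/(3217083 + 509046)) = 7277159/(1656688 + 1/3726129) = 7277159/(6173033200753/3726129) = 7277159*(3726129/6173033200753) = 27115633187511/6173033200753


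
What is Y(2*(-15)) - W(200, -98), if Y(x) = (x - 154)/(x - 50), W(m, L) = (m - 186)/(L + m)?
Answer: 1103/510 ≈ 2.1627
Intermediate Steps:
W(m, L) = (-186 + m)/(L + m)
Y(x) = (-154 + x)/(-50 + x)
Y(2*(-15)) - W(200, -98) = (-154 + 2*(-15))/(-50 + 2*(-15)) - (-186 + 200)/(-98 + 200) = (-154 - 30)/(-50 - 30) - 14/102 = -184/(-80) - 14/102 = -1/80*(-184) - 1*7/51 = 23/10 - 7/51 = 1103/510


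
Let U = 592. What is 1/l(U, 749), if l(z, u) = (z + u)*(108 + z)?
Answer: 1/938700 ≈ 1.0653e-6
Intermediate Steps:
l(z, u) = (108 + z)*(u + z) (l(z, u) = (u + z)*(108 + z) = (108 + z)*(u + z))
1/l(U, 749) = 1/(592² + 108*749 + 108*592 + 749*592) = 1/(350464 + 80892 + 63936 + 443408) = 1/938700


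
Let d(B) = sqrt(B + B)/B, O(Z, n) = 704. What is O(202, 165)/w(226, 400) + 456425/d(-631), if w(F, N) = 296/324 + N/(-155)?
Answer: -883872/2093 + 456425*I*sqrt(1262)/2 ≈ -422.3 + 8.1072e+6*I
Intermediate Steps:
w(F, N) = 74/81 - N/155 (w(F, N) = 296*(1/324) + N*(-1/155) = 74/81 - N/155)
d(B) = sqrt(2)/sqrt(B) (d(B) = sqrt(2*B)/B = (sqrt(2)*sqrt(B))/B = sqrt(2)/sqrt(B))
O(202, 165)/w(226, 400) + 456425/d(-631) = 704/(74/81 - 1/155*400) + 456425/((sqrt(2)/sqrt(-631))) = 704/(74/81 - 80/31) + 456425/((sqrt(2)*(-I*sqrt(631)/631))) = 704/(-4186/2511) + 456425/((-I*sqrt(1262)/631)) = 704*(-2511/4186) + 456425*(I*sqrt(1262)/2) = -883872/2093 + 456425*I*sqrt(1262)/2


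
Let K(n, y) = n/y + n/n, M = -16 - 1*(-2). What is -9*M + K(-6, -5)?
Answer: 641/5 ≈ 128.20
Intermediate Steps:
M = -14 (M = -16 + 2 = -14)
K(n, y) = 1 + n/y (K(n, y) = n/y + 1 = 1 + n/y)
-9*M + K(-6, -5) = -9*(-14) + (-6 - 5)/(-5) = 126 - ⅕*(-11) = 126 + 11/5 = 641/5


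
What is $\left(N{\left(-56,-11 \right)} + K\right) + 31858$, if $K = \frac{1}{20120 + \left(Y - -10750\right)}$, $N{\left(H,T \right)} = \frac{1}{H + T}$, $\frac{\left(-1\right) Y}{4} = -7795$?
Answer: $\frac{132444794317}{4157350} \approx 31858.0$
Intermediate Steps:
$Y = 31180$ ($Y = \left(-4\right) \left(-7795\right) = 31180$)
$K = \frac{1}{62050}$ ($K = \frac{1}{20120 + \left(31180 - -10750\right)} = \frac{1}{20120 + \left(31180 + 10750\right)} = \frac{1}{20120 + 41930} = \frac{1}{62050} \approx 1.6116 \cdot 10^{-5}$)
$\left(N{\left(-56,-11 \right)} + K\right) + 31858 = \left(\frac{1}{-56 - 11} + \frac{1}{62050}\right) + 31858 = \left(\frac{1}{-67} + \frac{1}{62050}\right) + 31858 = \left(- \frac{1}{67} + \frac{1}{62050}\right) + 31858 = - \frac{61983}{4157350} + 31858 = \frac{132444794317}{4157350}$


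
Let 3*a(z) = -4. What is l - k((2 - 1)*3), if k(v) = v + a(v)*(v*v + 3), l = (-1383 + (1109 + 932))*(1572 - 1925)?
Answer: -232261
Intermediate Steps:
l = -232274 (l = (-1383 + 2041)*(-353) = 658*(-353) = -232274)
a(z) = -4/3 (a(z) = (1/3)*(-4) = -4/3)
k(v) = -4 + v - 4*v**2/3 (k(v) = v - 4*(v*v + 3)/3 = v - 4*(v**2 + 3)/3 = v - 4*(3 + v**2)/3 = v + (-4 - 4*v**2/3) = -4 + v - 4*v**2/3)
l - k((2 - 1)*3) = -232274 - (-4 + (2 - 1)*3 - 4*9*(2 - 1)**2/3) = -232274 - (-4 + 1*3 - 4*(1*3)**2/3) = -232274 - (-4 + 3 - 4/3*3**2) = -232274 - (-4 + 3 - 4/3*9) = -232274 - (-4 + 3 - 12) = -232274 - 1*(-13) = -232274 + 13 = -232261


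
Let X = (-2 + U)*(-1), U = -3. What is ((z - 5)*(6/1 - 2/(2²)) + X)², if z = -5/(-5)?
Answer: 289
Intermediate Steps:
z = 1 (z = -5*(-⅕) = 1)
X = 5 (X = (-2 - 3)*(-1) = -5*(-1) = 5)
((z - 5)*(6/1 - 2/(2²)) + X)² = ((1 - 5)*(6/1 - 2/(2²)) + 5)² = (-4*(6*1 - 2/4) + 5)² = (-4*(6 - 2*¼) + 5)² = (-4*(6 - ½) + 5)² = (-4*11/2 + 5)² = (-22 + 5)² = (-17)² = 289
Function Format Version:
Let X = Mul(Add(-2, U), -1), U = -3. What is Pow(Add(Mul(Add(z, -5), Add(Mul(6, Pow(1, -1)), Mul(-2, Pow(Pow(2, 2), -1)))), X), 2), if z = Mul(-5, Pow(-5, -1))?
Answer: 289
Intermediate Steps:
z = 1 (z = Mul(-5, Rational(-1, 5)) = 1)
X = 5 (X = Mul(Add(-2, -3), -1) = Mul(-5, -1) = 5)
Pow(Add(Mul(Add(z, -5), Add(Mul(6, Pow(1, -1)), Mul(-2, Pow(Pow(2, 2), -1)))), X), 2) = Pow(Add(Mul(Add(1, -5), Add(Mul(6, Pow(1, -1)), Mul(-2, Pow(Pow(2, 2), -1)))), 5), 2) = Pow(Add(Mul(-4, Add(Mul(6, 1), Mul(-2, Pow(4, -1)))), 5), 2) = Pow(Add(Mul(-4, Add(6, Mul(-2, Rational(1, 4)))), 5), 2) = Pow(Add(Mul(-4, Add(6, Rational(-1, 2))), 5), 2) = Pow(Add(Mul(-4, Rational(11, 2)), 5), 2) = Pow(Add(-22, 5), 2) = Pow(-17, 2) = 289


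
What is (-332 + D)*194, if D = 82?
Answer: -48500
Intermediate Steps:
(-332 + D)*194 = (-332 + 82)*194 = -250*194 = -48500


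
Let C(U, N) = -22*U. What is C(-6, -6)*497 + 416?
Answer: 66020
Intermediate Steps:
C(-6, -6)*497 + 416 = -22*(-6)*497 + 416 = 132*497 + 416 = 65604 + 416 = 66020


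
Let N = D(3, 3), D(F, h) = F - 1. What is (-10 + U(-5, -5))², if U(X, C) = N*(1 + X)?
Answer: 324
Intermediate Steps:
D(F, h) = -1 + F
N = 2 (N = -1 + 3 = 2)
U(X, C) = 2 + 2*X (U(X, C) = 2*(1 + X) = 2 + 2*X)
(-10 + U(-5, -5))² = (-10 + (2 + 2*(-5)))² = (-10 + (2 - 10))² = (-10 - 8)² = (-18)² = 324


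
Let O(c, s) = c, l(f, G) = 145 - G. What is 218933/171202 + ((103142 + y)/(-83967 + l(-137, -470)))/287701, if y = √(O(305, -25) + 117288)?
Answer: 1312523755792483/1026375410812476 - √117593/23980453752 ≈ 1.2788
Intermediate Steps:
y = √117593 (y = √(305 + 117288) = √117593 ≈ 342.92)
218933/171202 + ((103142 + y)/(-83967 + l(-137, -470)))/287701 = 218933/171202 + ((103142 + √117593)/(-83967 + (145 - 1*(-470))))/287701 = 218933*(1/171202) + ((103142 + √117593)/(-83967 + (145 + 470)))*(1/287701) = 218933/171202 + ((103142 + √117593)/(-83967 + 615))*(1/287701) = 218933/171202 + ((103142 + √117593)/(-83352))*(1/287701) = 218933/171202 + ((103142 + √117593)*(-1/83352))*(1/287701) = 218933/171202 + (-51571/41676 - √117593/83352)*(1/287701) = 218933/171202 + (-51571/11990226876 - √117593/23980453752) = 1312523755792483/1026375410812476 - √117593/23980453752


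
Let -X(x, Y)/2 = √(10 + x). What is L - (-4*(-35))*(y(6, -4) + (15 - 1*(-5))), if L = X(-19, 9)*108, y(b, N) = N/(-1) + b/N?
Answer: -3150 - 648*I ≈ -3150.0 - 648.0*I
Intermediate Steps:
X(x, Y) = -2*√(10 + x)
y(b, N) = -N + b/N (y(b, N) = N*(-1) + b/N = -N + b/N)
L = -648*I (L = -2*√(10 - 19)*108 = -6*I*108 = -648*I ≈ -648.0*I)
L - (-4*(-35))*(y(6, -4) + (15 - 1*(-5))) = -648*I - (-4*(-35))*((-1*(-4) + 6/(-4)) + (15 - 1*(-5))) = -648*I - 140*((4 + 6*(-¼)) + (15 + 5)) = -648*I - 140*((4 - 3/2) + 20) = -648*I - 140*(5/2 + 20) = -648*I - 140*45/2 = -648*I - 1*3150 = -648*I - 3150 = -3150 - 648*I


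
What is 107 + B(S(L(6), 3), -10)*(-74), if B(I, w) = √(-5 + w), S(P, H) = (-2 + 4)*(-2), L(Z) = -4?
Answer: 107 - 74*I*√15 ≈ 107.0 - 286.6*I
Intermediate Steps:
S(P, H) = -4 (S(P, H) = 2*(-2) = -4)
107 + B(S(L(6), 3), -10)*(-74) = 107 + √(-5 - 10)*(-74) = 107 + √(-15)*(-74) = 107 + (I*√15)*(-74) = 107 - 74*I*√15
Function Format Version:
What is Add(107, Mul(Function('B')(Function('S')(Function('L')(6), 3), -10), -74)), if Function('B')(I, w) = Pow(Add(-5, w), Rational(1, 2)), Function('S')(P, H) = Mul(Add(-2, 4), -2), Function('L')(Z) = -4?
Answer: Add(107, Mul(-74, I, Pow(15, Rational(1, 2)))) ≈ Add(107.00, Mul(-286.60, I))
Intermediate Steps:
Function('S')(P, H) = -4 (Function('S')(P, H) = Mul(2, -2) = -4)
Add(107, Mul(Function('B')(Function('S')(Function('L')(6), 3), -10), -74)) = Add(107, Mul(Pow(Add(-5, -10), Rational(1, 2)), -74)) = Add(107, Mul(Pow(-15, Rational(1, 2)), -74)) = Add(107, Mul(Mul(I, Pow(15, Rational(1, 2))), -74)) = Add(107, Mul(-74, I, Pow(15, Rational(1, 2))))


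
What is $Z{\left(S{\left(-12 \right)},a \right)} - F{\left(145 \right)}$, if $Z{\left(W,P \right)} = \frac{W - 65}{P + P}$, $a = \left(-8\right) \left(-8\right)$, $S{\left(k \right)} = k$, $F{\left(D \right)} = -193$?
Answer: $\frac{24627}{128} \approx 192.4$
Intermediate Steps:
$a = 64$
$Z{\left(W,P \right)} = \frac{-65 + W}{2 P}$
$Z{\left(S{\left(-12 \right)},a \right)} - F{\left(145 \right)} = \frac{-65 - 12}{2 \cdot 64} - -193 = \frac{1}{2} \cdot \frac{1}{64} \left(-77\right) + 193 = - \frac{77}{128} + 193 = \frac{24627}{128}$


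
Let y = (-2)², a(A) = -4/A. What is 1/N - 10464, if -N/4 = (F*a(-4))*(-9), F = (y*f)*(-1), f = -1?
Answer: -1506815/144 ≈ -10464.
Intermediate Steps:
y = 4
F = 4 (F = (4*(-1))*(-1) = -4*(-1) = 4)
N = 144 (N = -4*4*(-4/(-4))*(-9) = -4*4*(-4*(-¼))*(-9) = -4*4*1*(-9) = -16*(-9) = -4*(-36) = 144)
1/N - 10464 = 1/144 - 10464 = -1506815/144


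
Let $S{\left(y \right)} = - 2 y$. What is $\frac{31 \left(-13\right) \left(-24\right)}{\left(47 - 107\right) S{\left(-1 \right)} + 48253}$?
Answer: $\frac{9672}{48133} \approx 0.20094$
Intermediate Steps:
$\frac{31 \left(-13\right) \left(-24\right)}{\left(47 - 107\right) S{\left(-1 \right)} + 48253} = \frac{31 \left(-13\right) \left(-24\right)}{\left(47 - 107\right) \left(\left(-2\right) \left(-1\right)\right) + 48253} = \frac{\left(-403\right) \left(-24\right)}{\left(-60\right) 2 + 48253} = \frac{9672}{-120 + 48253} = \frac{9672}{48133}$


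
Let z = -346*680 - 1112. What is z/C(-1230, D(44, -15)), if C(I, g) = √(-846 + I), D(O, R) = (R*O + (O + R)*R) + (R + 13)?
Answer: 118196*I*√519/519 ≈ 5188.2*I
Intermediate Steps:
D(O, R) = 13 + R + O*R + R*(O + R) (D(O, R) = (O*R + R*(O + R)) + (13 + R) = 13 + R + O*R + R*(O + R))
z = -236392 (z = -235280 - 1112 = -236392)
z/C(-1230, D(44, -15)) = -236392/√(-846 - 1230) = -236392*(-I*√519/1038) = -(-118196)*I*√519/519 = 118196*I*√519/519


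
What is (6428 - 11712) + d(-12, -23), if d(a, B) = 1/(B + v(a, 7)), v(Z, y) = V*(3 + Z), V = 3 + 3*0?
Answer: -264201/50 ≈ -5284.0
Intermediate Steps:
V = 3 (V = 3 + 0 = 3)
v(Z, y) = 9 + 3*Z (v(Z, y) = 3*(3 + Z) = 9 + 3*Z)
d(a, B) = 1/(9 + B + 3*a) (d(a, B) = 1/(B + (9 + 3*a)) = 1/(9 + B + 3*a))
(6428 - 11712) + d(-12, -23) = (6428 - 11712) + 1/(9 - 23 + 3*(-12)) = -5284 + 1/(9 - 23 - 36) = -5284 + 1/(-50) = -5284 - 1/50 = -264201/50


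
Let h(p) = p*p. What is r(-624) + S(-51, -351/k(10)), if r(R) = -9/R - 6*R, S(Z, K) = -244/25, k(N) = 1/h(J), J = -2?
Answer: 19418123/5200 ≈ 3734.3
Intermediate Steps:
h(p) = p²
k(N) = ¼ (k(N) = 1/((-2)²) = 1/4 = ¼)
S(Z, K) = -244/25 (S(Z, K) = -244*1/25 = -244/25)
r(-624) + S(-51, -351/k(10)) = (-9/(-624) - 6*(-624)) - 244/25 = (-9*(-1/624) + 3744) - 244/25 = (3/208 + 3744) - 244/25 = 778755/208 - 244/25 = 19418123/5200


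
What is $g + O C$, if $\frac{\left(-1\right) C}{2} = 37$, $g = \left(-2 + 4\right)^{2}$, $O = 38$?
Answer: $-2808$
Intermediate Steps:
$g = 4$ ($g = 2^{2} = 4$)
$C = -74$ ($C = \left(-2\right) 37 = -74$)
$g + O C = 4 + 38 \left(-74\right) = 4 - 2812 = -2808$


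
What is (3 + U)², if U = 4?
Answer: 49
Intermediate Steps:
(3 + U)² = (3 + 4)² = 7² = 49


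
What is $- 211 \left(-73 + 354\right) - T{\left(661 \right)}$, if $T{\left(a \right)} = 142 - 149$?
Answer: $-59284$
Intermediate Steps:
$T{\left(a \right)} = -7$
$- 211 \left(-73 + 354\right) - T{\left(661 \right)} = - 211 \left(-73 + 354\right) - -7 = \left(-211\right) 281 + 7 = -59291 + 7 = -59284$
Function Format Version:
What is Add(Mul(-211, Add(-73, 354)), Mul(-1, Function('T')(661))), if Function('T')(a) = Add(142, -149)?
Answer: -59284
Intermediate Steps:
Function('T')(a) = -7
Add(Mul(-211, Add(-73, 354)), Mul(-1, Function('T')(661))) = Add(Mul(-211, Add(-73, 354)), Mul(-1, -7)) = Add(Mul(-211, 281), 7) = Add(-59291, 7) = -59284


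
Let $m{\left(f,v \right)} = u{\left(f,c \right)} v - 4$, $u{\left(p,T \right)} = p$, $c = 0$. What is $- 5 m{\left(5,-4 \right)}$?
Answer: $120$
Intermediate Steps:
$m{\left(f,v \right)} = -4 + f v$ ($m{\left(f,v \right)} = f v - 4 = -4 + f v$)
$- 5 m{\left(5,-4 \right)} = - 5 \left(-4 + 5 \left(-4\right)\right) = - 5 \left(-4 - 20\right) = \left(-5\right) \left(-24\right) = 120$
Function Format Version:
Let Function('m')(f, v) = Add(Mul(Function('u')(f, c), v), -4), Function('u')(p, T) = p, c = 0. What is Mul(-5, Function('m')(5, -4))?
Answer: 120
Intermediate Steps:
Function('m')(f, v) = Add(-4, Mul(f, v)) (Function('m')(f, v) = Add(Mul(f, v), -4) = Add(-4, Mul(f, v)))
Mul(-5, Function('m')(5, -4)) = Mul(-5, Add(-4, Mul(5, -4))) = Mul(-5, Add(-4, -20)) = Mul(-5, -24) = 120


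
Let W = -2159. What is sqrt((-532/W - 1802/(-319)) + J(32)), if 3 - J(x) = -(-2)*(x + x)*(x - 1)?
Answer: I*sqrt(1877948318898619)/688721 ≈ 62.921*I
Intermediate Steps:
J(x) = 3 - 4*x*(-1 + x) (J(x) = 3 - (-1)*(-2*(x + x)*(x - 1)) = 3 - (-1)*(-2*2*x*(-1 + x)) = 3 - (-1)*(-4*x*(-1 + x)) = 3 - 4*x*(-1 + x))
sqrt((-532/W - 1802/(-319)) + J(32)) = sqrt((-532/(-2159) - 1802/(-319)) + (3 - 4*32**2 + 4*32)) = sqrt((-532*(-1/2159) - 1802*(-1/319)) + (3 - 4*1024 + 128)) = sqrt((532/2159 + 1802/319) + (3 - 4096 + 128)) = sqrt(4060226/688721 - 3965) = sqrt(-2726718539/688721) = I*sqrt(1877948318898619)/688721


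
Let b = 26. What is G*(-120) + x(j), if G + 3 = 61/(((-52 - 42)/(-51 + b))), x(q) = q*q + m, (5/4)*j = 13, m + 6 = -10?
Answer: -1756212/1175 ≈ -1494.6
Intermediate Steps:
m = -16 (m = -6 - 10 = -16)
j = 52/5 (j = (⅘)*13 = 52/5 ≈ 10.400)
x(q) = -16 + q² (x(q) = q*q - 16 = q² - 16 = -16 + q²)
G = 1243/94 (G = -3 + 61/(((-52 - 42)/(-51 + 26))) = -3 + 61/((-94/(-25))) = -3 + 61/((-94*(-1/25))) = -3 + 61/(94/25) = -3 + 61*(25/94) = -3 + 1525/94 = 1243/94 ≈ 13.223)
G*(-120) + x(j) = (1243/94)*(-120) + (-16 + (52/5)²) = -74580/47 + (-16 + 2704/25) = -74580/47 + 2304/25 = -1756212/1175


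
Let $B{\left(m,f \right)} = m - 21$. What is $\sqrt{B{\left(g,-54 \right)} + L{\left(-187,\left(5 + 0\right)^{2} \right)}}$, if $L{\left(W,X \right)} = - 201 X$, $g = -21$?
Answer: $3 i \sqrt{563} \approx 71.183 i$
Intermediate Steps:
$B{\left(m,f \right)} = -21 + m$
$\sqrt{B{\left(g,-54 \right)} + L{\left(-187,\left(5 + 0\right)^{2} \right)}} = \sqrt{\left(-21 - 21\right) - 201 \left(5 + 0\right)^{2}} = \sqrt{-42 - 201 \cdot 5^{2}} = \sqrt{-42 - 5025} = \sqrt{-5067} = 3 i \sqrt{563}$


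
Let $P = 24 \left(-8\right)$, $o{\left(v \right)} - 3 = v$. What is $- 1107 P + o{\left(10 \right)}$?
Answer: $212557$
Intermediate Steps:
$o{\left(v \right)} = 3 + v$
$P = -192$
$- 1107 P + o{\left(10 \right)} = \left(-1107\right) \left(-192\right) + \left(3 + 10\right) = 212544 + 13 = 212557$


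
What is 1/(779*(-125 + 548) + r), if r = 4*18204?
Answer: 1/402333 ≈ 2.4855e-6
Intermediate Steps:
r = 72816
1/(779*(-125 + 548) + r) = 1/(779*(-125 + 548) + 72816) = 1/(779*423 + 72816) = 1/(329517 + 72816) = 1/402333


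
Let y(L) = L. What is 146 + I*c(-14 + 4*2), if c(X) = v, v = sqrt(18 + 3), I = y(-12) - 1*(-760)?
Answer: 146 + 748*sqrt(21) ≈ 3573.8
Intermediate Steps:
I = 748 (I = -12 - 1*(-760) = -12 + 760 = 748)
v = sqrt(21) ≈ 4.5826
c(X) = sqrt(21)
146 + I*c(-14 + 4*2) = 146 + 748*sqrt(21)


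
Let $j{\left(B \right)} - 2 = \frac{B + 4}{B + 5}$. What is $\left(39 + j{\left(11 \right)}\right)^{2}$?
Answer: $\frac{450241}{256} \approx 1758.8$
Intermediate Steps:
$j{\left(B \right)} = 2 + \frac{4 + B}{5 + B}$ ($j{\left(B \right)} = 2 + \frac{B + 4}{B + 5} = 2 + \frac{4 + B}{5 + B}$)
$\left(39 + j{\left(11 \right)}\right)^{2} = \left(39 + \frac{14 + 3 \cdot 11}{5 + 11}\right)^{2} = \left(39 + \frac{14 + 33}{16}\right)^{2} = \left(39 + \frac{1}{16} \cdot 47\right)^{2} = \left(39 + \frac{47}{16}\right)^{2} = \left(\frac{671}{16}\right)^{2} = \frac{450241}{256}$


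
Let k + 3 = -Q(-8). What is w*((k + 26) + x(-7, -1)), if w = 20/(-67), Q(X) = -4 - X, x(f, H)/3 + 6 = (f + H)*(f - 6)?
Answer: -6260/67 ≈ -93.433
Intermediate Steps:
x(f, H) = -18 + 3*(-6 + f)*(H + f) (x(f, H) = -18 + 3*((f + H)*(f - 6)) = -18 + 3*((H + f)*(-6 + f)) = -18 + 3*((-6 + f)*(H + f)) = -18 + 3*(-6 + f)*(H + f))
k = -7 (k = -3 - (-4 - 1*(-8)) = -3 - (-4 + 8) = -3 - 1*4 = -3 - 4 = -7)
w = -20/67 (w = 20*(-1/67) = -20/67 ≈ -0.29851)
w*((k + 26) + x(-7, -1)) = -20*((-7 + 26) + (-18 - 18*(-1) - 18*(-7) + 3*(-7)**2 + 3*(-1)*(-7)))/67 = -20*(19 + (-18 + 18 + 126 + 3*49 + 21))/67 = -20*(19 + (-18 + 18 + 126 + 147 + 21))/67 = -20*(19 + 294)/67 = -20/67*313 = -6260/67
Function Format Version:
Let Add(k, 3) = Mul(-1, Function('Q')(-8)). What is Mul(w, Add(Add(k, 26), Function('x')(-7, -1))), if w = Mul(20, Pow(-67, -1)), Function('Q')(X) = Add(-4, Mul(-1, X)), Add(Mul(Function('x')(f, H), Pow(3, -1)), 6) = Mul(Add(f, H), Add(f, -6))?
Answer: Rational(-6260, 67) ≈ -93.433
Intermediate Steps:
Function('x')(f, H) = Add(-18, Mul(3, Add(-6, f), Add(H, f))) (Function('x')(f, H) = Add(-18, Mul(3, Mul(Add(f, H), Add(f, -6)))) = Add(-18, Mul(3, Mul(Add(H, f), Add(-6, f)))) = Add(-18, Mul(3, Mul(Add(-6, f), Add(H, f)))) = Add(-18, Mul(3, Add(-6, f), Add(H, f))))
k = -7 (k = Add(-3, Mul(-1, Add(-4, Mul(-1, -8)))) = Add(-3, Mul(-1, Add(-4, 8))) = Add(-3, Mul(-1, 4)) = Add(-3, -4) = -7)
w = Rational(-20, 67) (w = Mul(20, Rational(-1, 67)) = Rational(-20, 67) ≈ -0.29851)
Mul(w, Add(Add(k, 26), Function('x')(-7, -1))) = Mul(Rational(-20, 67), Add(Add(-7, 26), Add(-18, Mul(-18, -1), Mul(-18, -7), Mul(3, Pow(-7, 2)), Mul(3, -1, -7)))) = Mul(Rational(-20, 67), Add(19, Add(-18, 18, 126, Mul(3, 49), 21))) = Mul(Rational(-20, 67), Add(19, Add(-18, 18, 126, 147, 21))) = Mul(Rational(-20, 67), Add(19, 294)) = Mul(Rational(-20, 67), 313) = Rational(-6260, 67)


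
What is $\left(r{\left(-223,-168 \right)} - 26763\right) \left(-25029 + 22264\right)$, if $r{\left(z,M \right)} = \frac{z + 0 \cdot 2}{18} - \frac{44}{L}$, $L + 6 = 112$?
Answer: $\frac{70629483505}{954} \approx 7.4035 \cdot 10^{7}$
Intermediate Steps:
$L = 106$ ($L = -6 + 112 = 106$)
$r{\left(z,M \right)} = - \frac{22}{53} + \frac{z}{18}$ ($r{\left(z,M \right)} = \frac{z + 0 \cdot 2}{18} - \frac{44}{106} = \left(z + 0\right) \frac{1}{18} - \frac{22}{53} = z \frac{1}{18} - \frac{22}{53} = \frac{z}{18} - \frac{22}{53} = - \frac{22}{53} + \frac{z}{18}$)
$\left(r{\left(-223,-168 \right)} - 26763\right) \left(-25029 + 22264\right) = \left(\left(- \frac{22}{53} + \frac{1}{18} \left(-223\right)\right) - 26763\right) \left(-25029 + 22264\right) = \left(\left(- \frac{22}{53} - \frac{223}{18}\right) - 26763\right) \left(-2765\right) = \left(- \frac{12215}{954} - 26763\right) \left(-2765\right) = \left(- \frac{25544117}{954}\right) \left(-2765\right) = \frac{70629483505}{954}$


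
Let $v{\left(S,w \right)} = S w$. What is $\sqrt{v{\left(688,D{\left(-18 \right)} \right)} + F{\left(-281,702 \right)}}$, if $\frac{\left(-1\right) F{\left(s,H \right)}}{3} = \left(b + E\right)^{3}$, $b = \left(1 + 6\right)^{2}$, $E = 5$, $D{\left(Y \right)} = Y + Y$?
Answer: $6 i \sqrt{13810} \approx 705.1 i$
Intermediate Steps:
$D{\left(Y \right)} = 2 Y$
$b = 49$ ($b = 7^{2} = 49$)
$F{\left(s,H \right)} = -472392$ ($F{\left(s,H \right)} = - 3 \left(49 + 5\right)^{3} = - 3 \cdot 54^{3} = \left(-3\right) 157464 = -472392$)
$\sqrt{v{\left(688,D{\left(-18 \right)} \right)} + F{\left(-281,702 \right)}} = \sqrt{688 \cdot 2 \left(-18\right) - 472392} = \sqrt{688 \left(-36\right) - 472392} = \sqrt{-24768 - 472392} = \sqrt{-497160} = 6 i \sqrt{13810}$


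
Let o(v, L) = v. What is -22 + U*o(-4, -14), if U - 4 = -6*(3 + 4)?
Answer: 130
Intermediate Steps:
U = -38 (U = 4 - 6*(3 + 4) = 4 - 6*7 = 4 - 42 = -38)
-22 + U*o(-4, -14) = -22 - 38*(-4) = -22 + 152 = 130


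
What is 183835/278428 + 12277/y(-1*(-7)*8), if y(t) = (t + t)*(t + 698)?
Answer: 4735689659/5878171936 ≈ 0.80564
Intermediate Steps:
y(t) = 2*t*(698 + t) (y(t) = (2*t)*(698 + t) = 2*t*(698 + t))
183835/278428 + 12277/y(-1*(-7)*8) = 183835/278428 + 12277/((2*(-1*(-7)*8)*(698 - 1*(-7)*8))) = 183835*(1/278428) + 12277/((2*(7*8)*(698 + 7*8))) = 183835/278428 + 12277/((2*56*(698 + 56))) = 183835/278428 + 12277/((2*56*754)) = 183835/278428 + 12277/84448 = 4735689659/5878171936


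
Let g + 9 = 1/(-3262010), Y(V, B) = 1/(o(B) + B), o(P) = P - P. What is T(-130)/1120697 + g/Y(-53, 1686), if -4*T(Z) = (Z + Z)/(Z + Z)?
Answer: -110943940647418849/7311449641940 ≈ -15174.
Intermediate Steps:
o(P) = 0
Y(V, B) = 1/B (Y(V, B) = 1/(0 + B) = 1/B)
T(Z) = -¼ (T(Z) = -(Z + Z)/(4*(Z + Z)) = -2*Z/(4*(2*Z)) = -2*Z*1/(2*Z)/4 = -¼*1 = -¼)
g = -29358091/3262010 (g = -9 + 1/(-3262010) = -9 - 1/3262010 = -29358091/3262010 ≈ -9.0000)
T(-130)/1120697 + g/Y(-53, 1686) = -¼/1120697 - 29358091/(3262010*(1/1686)) = -¼*1/1120697 - 29358091/(3262010*1/1686) = -1/4482788 - 29358091/3262010*1686 = -1/4482788 - 24748870713/1631005 = -110943940647418849/7311449641940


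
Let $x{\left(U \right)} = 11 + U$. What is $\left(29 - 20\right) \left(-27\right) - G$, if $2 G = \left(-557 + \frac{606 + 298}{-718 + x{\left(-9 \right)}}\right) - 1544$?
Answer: $\frac{289311}{358} \approx 808.13$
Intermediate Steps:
$G = - \frac{376305}{358}$ ($G = \frac{\left(-557 + \frac{606 + 298}{-718 + \left(11 - 9\right)}\right) - 1544}{2} = \frac{\left(-557 + \frac{904}{-718 + 2}\right) - 1544}{2} = \frac{\left(-557 + \frac{904}{-716}\right) - 1544}{2} = \frac{\left(-557 + 904 \left(- \frac{1}{716}\right)\right) - 1544}{2} = \frac{\left(-557 - \frac{226}{179}\right) - 1544}{2} = \frac{- \frac{99929}{179} - 1544}{2} = \frac{1}{2} \left(- \frac{376305}{179}\right) = - \frac{376305}{358} \approx -1051.1$)
$\left(29 - 20\right) \left(-27\right) - G = \left(29 - 20\right) \left(-27\right) - - \frac{376305}{358} = 9 \left(-27\right) + \frac{376305}{358} = -243 + \frac{376305}{358} = \frac{289311}{358}$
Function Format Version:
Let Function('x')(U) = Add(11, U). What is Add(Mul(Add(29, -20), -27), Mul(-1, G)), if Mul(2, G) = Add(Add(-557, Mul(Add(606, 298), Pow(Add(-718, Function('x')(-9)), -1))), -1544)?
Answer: Rational(289311, 358) ≈ 808.13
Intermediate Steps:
G = Rational(-376305, 358) (G = Mul(Rational(1, 2), Add(Add(-557, Mul(Add(606, 298), Pow(Add(-718, Add(11, -9)), -1))), -1544)) = Mul(Rational(1, 2), Add(Add(-557, Mul(904, Pow(Add(-718, 2), -1))), -1544)) = Mul(Rational(1, 2), Add(Add(-557, Mul(904, Pow(-716, -1))), -1544)) = Mul(Rational(1, 2), Add(Add(-557, Mul(904, Rational(-1, 716))), -1544)) = Mul(Rational(1, 2), Add(Add(-557, Rational(-226, 179)), -1544)) = Mul(Rational(1, 2), Add(Rational(-99929, 179), -1544)) = Mul(Rational(1, 2), Rational(-376305, 179)) = Rational(-376305, 358) ≈ -1051.1)
Add(Mul(Add(29, -20), -27), Mul(-1, G)) = Add(Mul(Add(29, -20), -27), Mul(-1, Rational(-376305, 358))) = Add(Mul(9, -27), Rational(376305, 358)) = Add(-243, Rational(376305, 358)) = Rational(289311, 358)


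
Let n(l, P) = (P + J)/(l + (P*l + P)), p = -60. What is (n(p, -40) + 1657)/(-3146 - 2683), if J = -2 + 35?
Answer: -131417/462300 ≈ -0.28427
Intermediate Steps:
J = 33
n(l, P) = (33 + P)/(P + l + P*l) (n(l, P) = (P + 33)/(l + (P*l + P)) = (33 + P)/(l + (P + P*l)) = (33 + P)/(P + l + P*l))
(n(p, -40) + 1657)/(-3146 - 2683) = ((33 - 40)/(-40 - 60 - 40*(-60)) + 1657)/(-3146 - 2683) = (-7/(-40 - 60 + 2400) + 1657)/(-5829) = (-7/2300 + 1657)*(-1/5829) = (3811093/2300)*(-1/5829) = -131417/462300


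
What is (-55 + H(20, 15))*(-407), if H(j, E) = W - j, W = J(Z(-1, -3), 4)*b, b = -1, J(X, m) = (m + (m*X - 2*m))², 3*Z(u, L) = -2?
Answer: 437525/9 ≈ 48614.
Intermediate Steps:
Z(u, L) = -⅔ (Z(u, L) = (⅓)*(-2) = -⅔)
J(X, m) = (-m + X*m)² (J(X, m) = (m + (X*m - 2*m))² = (m + (-2*m + X*m))² = (-m + X*m)²)
W = -400/9 (W = (4²*(-1 - ⅔)²)*(-1) = (16*(-5/3)²)*(-1) = (16*(25/9))*(-1) = (400/9)*(-1) = -400/9 ≈ -44.444)
H(j, E) = -400/9 - j
(-55 + H(20, 15))*(-407) = (-55 + (-400/9 - 1*20))*(-407) = (-55 + (-400/9 - 20))*(-407) = (-55 - 580/9)*(-407) = -1075/9*(-407) = 437525/9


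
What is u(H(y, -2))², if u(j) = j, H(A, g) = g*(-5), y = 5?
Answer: 100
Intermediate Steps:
H(A, g) = -5*g
u(H(y, -2))² = (-5*(-2))² = 10² = 100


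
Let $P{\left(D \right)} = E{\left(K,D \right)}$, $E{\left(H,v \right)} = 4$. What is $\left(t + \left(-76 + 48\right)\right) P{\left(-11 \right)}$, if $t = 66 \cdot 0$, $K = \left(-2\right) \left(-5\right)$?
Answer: $-112$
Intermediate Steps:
$K = 10$
$P{\left(D \right)} = 4$
$t = 0$
$\left(t + \left(-76 + 48\right)\right) P{\left(-11 \right)} = \left(0 + \left(-76 + 48\right)\right) 4 = \left(0 - 28\right) 4 = \left(-28\right) 4 = -112$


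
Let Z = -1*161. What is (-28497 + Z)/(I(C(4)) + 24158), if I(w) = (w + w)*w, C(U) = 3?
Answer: -14329/12088 ≈ -1.1854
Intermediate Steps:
Z = -161
I(w) = 2*w**2 (I(w) = (2*w)*w = 2*w**2)
(-28497 + Z)/(I(C(4)) + 24158) = (-28497 - 161)/(2*3**2 + 24158) = -28658/(2*9 + 24158) = -28658/(18 + 24158) = -28658/24176 = -28658*1/24176 = -14329/12088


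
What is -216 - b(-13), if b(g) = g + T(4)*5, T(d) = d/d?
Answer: -208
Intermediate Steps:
T(d) = 1
b(g) = 5 + g (b(g) = g + 1*5 = g + 5 = 5 + g)
-216 - b(-13) = -216 - (5 - 13) = -216 - 1*(-8) = -216 + 8 = -208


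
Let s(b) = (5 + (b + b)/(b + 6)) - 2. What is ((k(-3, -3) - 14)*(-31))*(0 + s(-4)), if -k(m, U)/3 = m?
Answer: -155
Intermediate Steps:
k(m, U) = -3*m
s(b) = 3 + 2*b/(6 + b) (s(b) = (5 + (2*b)/(6 + b)) - 2 = (5 + 2*b/(6 + b)) - 2 = 3 + 2*b/(6 + b))
((k(-3, -3) - 14)*(-31))*(0 + s(-4)) = ((-3*(-3) - 14)*(-31))*(0 + (18 + 5*(-4))/(6 - 4)) = ((9 - 14)*(-31))*(0 + (18 - 20)/2) = (-5*(-31))*(0 + (½)*(-2)) = 155*(0 - 1) = 155*(-1) = -155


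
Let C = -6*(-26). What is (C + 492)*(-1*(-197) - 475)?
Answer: -180144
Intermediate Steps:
C = 156
(C + 492)*(-1*(-197) - 475) = (156 + 492)*(-1*(-197) - 475) = 648*(197 - 475) = 648*(-278) = -180144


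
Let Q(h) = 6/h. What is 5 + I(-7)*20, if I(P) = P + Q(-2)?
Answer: -195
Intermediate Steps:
I(P) = -3 + P (I(P) = P + 6/(-2) = P + 6*(-½) = P - 3 = -3 + P)
5 + I(-7)*20 = 5 + (-3 - 7)*20 = 5 - 10*20 = 5 - 200 = -195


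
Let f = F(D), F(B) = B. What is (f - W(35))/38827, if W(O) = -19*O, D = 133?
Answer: 798/38827 ≈ 0.020553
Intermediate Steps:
f = 133
(f - W(35))/38827 = (133 - (-19)*35)/38827 = (133 - 1*(-665))*(1/38827) = (133 + 665)*(1/38827) = 798*(1/38827) = 798/38827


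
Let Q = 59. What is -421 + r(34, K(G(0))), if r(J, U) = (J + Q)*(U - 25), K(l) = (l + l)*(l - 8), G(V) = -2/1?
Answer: 974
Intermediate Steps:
G(V) = -2 (G(V) = -2*1 = -2)
K(l) = 2*l*(-8 + l) (K(l) = (2*l)*(-8 + l) = 2*l*(-8 + l))
r(J, U) = (-25 + U)*(59 + J) (r(J, U) = (J + 59)*(U - 25) = (59 + J)*(-25 + U) = (-25 + U)*(59 + J))
-421 + r(34, K(G(0))) = -421 + (-1475 - 25*34 + 59*(2*(-2)*(-8 - 2)) + 34*(2*(-2)*(-8 - 2))) = -421 + (-1475 - 850 + 59*(2*(-2)*(-10)) + 34*(2*(-2)*(-10))) = -421 + (-1475 - 850 + 59*40 + 34*40) = -421 + (-1475 - 850 + 2360 + 1360) = -421 + 1395 = 974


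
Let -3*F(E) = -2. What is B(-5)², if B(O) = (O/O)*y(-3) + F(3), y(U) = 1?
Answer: 25/9 ≈ 2.7778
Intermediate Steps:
F(E) = ⅔ (F(E) = -⅓*(-2) = ⅔)
B(O) = 5/3 (B(O) = (O/O)*1 + ⅔ = 1*1 + ⅔ = 1 + ⅔ = 5/3)
B(-5)² = (5/3)² = 25/9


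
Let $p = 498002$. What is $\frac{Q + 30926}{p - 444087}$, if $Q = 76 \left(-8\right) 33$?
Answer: $\frac{10862}{53915} \approx 0.20147$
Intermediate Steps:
$Q = -20064$ ($Q = \left(-608\right) 33 = -20064$)
$\frac{Q + 30926}{p - 444087} = \frac{-20064 + 30926}{498002 - 444087} = \frac{10862}{53915}$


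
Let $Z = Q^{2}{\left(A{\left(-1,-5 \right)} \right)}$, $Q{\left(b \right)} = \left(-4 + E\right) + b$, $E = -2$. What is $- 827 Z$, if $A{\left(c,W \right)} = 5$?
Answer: $-827$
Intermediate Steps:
$Q{\left(b \right)} = -6 + b$ ($Q{\left(b \right)} = \left(-4 - 2\right) + b = -6 + b$)
$Z = 1$ ($Z = \left(-6 + 5\right)^{2} = \left(-1\right)^{2} = 1$)
$- 827 Z = \left(-827\right) 1 = -827$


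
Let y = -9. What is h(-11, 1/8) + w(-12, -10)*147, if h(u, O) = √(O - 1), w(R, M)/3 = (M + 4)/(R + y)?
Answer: 126 + I*√14/4 ≈ 126.0 + 0.93541*I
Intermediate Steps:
w(R, M) = 3*(4 + M)/(-9 + R) (w(R, M) = 3*((M + 4)/(R - 9)) = 3*((4 + M)/(-9 + R)) = 3*(4 + M)/(-9 + R))
h(u, O) = √(-1 + O)
h(-11, 1/8) + w(-12, -10)*147 = √(-1 + 1/8) + (3*(4 - 10)/(-9 - 12))*147 = √(-1 + 1*(⅛)) + (3*(-6)/(-21))*147 = √(-1 + ⅛) + (3*(-1/21)*(-6))*147 = √(-7/8) + (6/7)*147 = I*√14/4 + 126 = 126 + I*√14/4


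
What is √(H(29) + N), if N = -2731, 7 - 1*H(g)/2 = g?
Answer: 5*I*√111 ≈ 52.678*I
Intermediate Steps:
H(g) = 14 - 2*g
√(H(29) + N) = √((14 - 2*29) - 2731) = √((14 - 58) - 2731) = √(-44 - 2731) = √(-2775) = 5*I*√111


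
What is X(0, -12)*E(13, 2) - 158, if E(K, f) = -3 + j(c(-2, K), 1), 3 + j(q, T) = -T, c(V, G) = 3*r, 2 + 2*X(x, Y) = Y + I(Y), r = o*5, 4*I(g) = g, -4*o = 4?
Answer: -197/2 ≈ -98.500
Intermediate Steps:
o = -1 (o = -¼*4 = -1)
I(g) = g/4
r = -5 (r = -1*5 = -5)
X(x, Y) = -1 + 5*Y/8 (X(x, Y) = -1 + (Y + Y/4)/2 = -1 + (5*Y/4)/2 = -1 + 5*Y/8)
c(V, G) = -15 (c(V, G) = 3*(-5) = -15)
j(q, T) = -3 - T
E(K, f) = -7 (E(K, f) = -3 + (-3 - 1*1) = -3 + (-3 - 1) = -3 - 4 = -7)
X(0, -12)*E(13, 2) - 158 = (-1 + (5/8)*(-12))*(-7) - 158 = (-1 - 15/2)*(-7) - 158 = -17/2*(-7) - 158 = 119/2 - 158 = -197/2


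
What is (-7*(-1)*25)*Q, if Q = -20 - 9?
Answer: -5075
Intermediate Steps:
Q = -29
(-7*(-1)*25)*Q = (-7*(-1)*25)*(-29) = (7*25)*(-29) = 175*(-29) = -5075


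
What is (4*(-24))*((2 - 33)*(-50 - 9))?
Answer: -175584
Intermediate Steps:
(4*(-24))*((2 - 33)*(-50 - 9)) = -(-2976)*(-59) = -96*1829 = -175584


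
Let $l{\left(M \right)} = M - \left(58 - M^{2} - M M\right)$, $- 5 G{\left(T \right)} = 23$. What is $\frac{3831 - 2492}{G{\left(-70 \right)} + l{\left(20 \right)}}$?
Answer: $\frac{6695}{3787} \approx 1.7679$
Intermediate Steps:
$G{\left(T \right)} = - \frac{23}{5}$ ($G{\left(T \right)} = \left(- \frac{1}{5}\right) 23 = - \frac{23}{5}$)
$l{\left(M \right)} = -58 + M + 2 M^{2}$ ($l{\left(M \right)} = M + \left(\left(M^{2} + M^{2}\right) - 58\right) = M + \left(2 M^{2} - 58\right) = M + \left(-58 + 2 M^{2}\right) = -58 + M + 2 M^{2}$)
$\frac{3831 - 2492}{G{\left(-70 \right)} + l{\left(20 \right)}} = \frac{3831 - 2492}{- \frac{23}{5} + \left(-58 + 20 + 2 \cdot 20^{2}\right)} = \frac{1339}{- \frac{23}{5} + \left(-58 + 20 + 2 \cdot 400\right)} = \frac{1339}{- \frac{23}{5} + \left(-58 + 20 + 800\right)} = \frac{1339}{- \frac{23}{5} + 762} = \frac{1339}{\frac{3787}{5}} = 1339 \cdot \frac{5}{3787} = \frac{6695}{3787}$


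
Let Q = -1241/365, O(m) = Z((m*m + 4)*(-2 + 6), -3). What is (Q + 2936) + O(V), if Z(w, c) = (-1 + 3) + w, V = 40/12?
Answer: 134777/45 ≈ 2995.0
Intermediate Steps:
V = 10/3 (V = 40*(1/12) = 10/3 ≈ 3.3333)
Z(w, c) = 2 + w
O(m) = 18 + 4*m² (O(m) = 2 + (m*m + 4)*(-2 + 6) = 2 + (m² + 4)*4 = 2 + (4 + m²)*4 = 2 + (16 + 4*m²) = 18 + 4*m²)
Q = -17/5 (Q = -1241*1/365 = -17/5 ≈ -3.4000)
(Q + 2936) + O(V) = (-17/5 + 2936) + (18 + 4*(10/3)²) = 14663/5 + (18 + 4*(100/9)) = 14663/5 + (18 + 400/9) = 14663/5 + 562/9 = 134777/45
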